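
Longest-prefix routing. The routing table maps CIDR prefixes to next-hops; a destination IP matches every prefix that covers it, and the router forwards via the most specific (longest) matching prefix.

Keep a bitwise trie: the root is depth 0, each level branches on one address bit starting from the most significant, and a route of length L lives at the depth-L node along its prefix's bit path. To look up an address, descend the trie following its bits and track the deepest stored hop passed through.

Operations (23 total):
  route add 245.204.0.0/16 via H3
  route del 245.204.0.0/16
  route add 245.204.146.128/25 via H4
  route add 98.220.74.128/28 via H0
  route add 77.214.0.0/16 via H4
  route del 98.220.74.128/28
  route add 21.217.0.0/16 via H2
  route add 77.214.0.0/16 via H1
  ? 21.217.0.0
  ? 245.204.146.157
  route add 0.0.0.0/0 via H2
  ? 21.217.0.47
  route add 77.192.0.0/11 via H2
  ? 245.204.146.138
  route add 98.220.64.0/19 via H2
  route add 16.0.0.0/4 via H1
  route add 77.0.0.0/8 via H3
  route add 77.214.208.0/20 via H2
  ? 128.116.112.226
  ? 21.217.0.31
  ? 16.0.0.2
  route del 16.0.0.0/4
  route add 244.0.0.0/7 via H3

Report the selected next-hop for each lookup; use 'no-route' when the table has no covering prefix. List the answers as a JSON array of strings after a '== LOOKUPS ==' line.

Apply in order:
  + 245.204.0.0/16 (H3) depth=16
  del 245.204.0.0/16 (clear depth 16)
  + 245.204.146.128/25 (H4) depth=25
  + 98.220.74.128/28 (H0) depth=28
  + 77.214.0.0/16 (H4) depth=16
  del 98.220.74.128/28 (clear depth 28)
  + 21.217.0.0/16 (H2) depth=16
  + 77.214.0.0/16 (H1) depth=16
  Q 21.217.0.0: descend 0001010111011001 ; hops seen [H2] ; pick H2
  Q 245.204.146.157: descend 1111010111001100100100101 ; hops seen [H4] ; pick H4
  + 0.0.0.0/0 (H2) depth=0
  Q 21.217.0.47: descend 0001010111011001 ; hops seen [H2,H2] ; pick H2
  + 77.192.0.0/11 (H2) depth=11
  Q 245.204.146.138: descend 1111010111001100100100101 ; hops seen [H2,H4] ; pick H4
  + 98.220.64.0/19 (H2) depth=19
  + 16.0.0.0/4 (H1) depth=4
  + 77.0.0.0/8 (H3) depth=8
  + 77.214.208.0/20 (H2) depth=20
  Q 128.116.112.226: descend 1 ; hops seen [H2] ; pick H2
  Q 21.217.0.31: descend 0001010111011001 ; hops seen [H2,H1,H2] ; pick H2
  Q 16.0.0.2: descend 00010 ; hops seen [H2,H1] ; pick H1
  del 16.0.0.0/4 (clear depth 4)
  + 244.0.0.0/7 (H3) depth=7

== LOOKUPS ==
["H2","H4","H2","H4","H2","H2","H1"]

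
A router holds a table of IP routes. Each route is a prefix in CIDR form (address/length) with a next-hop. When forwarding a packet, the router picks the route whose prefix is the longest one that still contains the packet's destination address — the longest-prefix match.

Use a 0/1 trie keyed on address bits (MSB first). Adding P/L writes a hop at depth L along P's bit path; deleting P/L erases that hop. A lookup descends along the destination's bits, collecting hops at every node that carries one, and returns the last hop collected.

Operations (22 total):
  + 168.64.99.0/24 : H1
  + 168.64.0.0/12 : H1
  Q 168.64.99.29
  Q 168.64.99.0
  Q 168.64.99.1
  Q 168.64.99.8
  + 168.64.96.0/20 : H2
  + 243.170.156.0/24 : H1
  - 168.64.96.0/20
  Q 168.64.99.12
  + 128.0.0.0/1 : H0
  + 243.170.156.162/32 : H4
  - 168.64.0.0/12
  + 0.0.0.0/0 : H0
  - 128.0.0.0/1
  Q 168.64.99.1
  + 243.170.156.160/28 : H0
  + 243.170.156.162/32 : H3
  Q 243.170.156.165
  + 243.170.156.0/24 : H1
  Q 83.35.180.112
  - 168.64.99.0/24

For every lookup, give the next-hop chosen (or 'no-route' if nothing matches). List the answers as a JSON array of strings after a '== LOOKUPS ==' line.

Trace:
  + 168.64.99.0/24 (H1) depth=24
  + 168.64.0.0/12 (H1) depth=12
  ? 168.64.99.29  path d0:-→d1:-→d2:-→d3:-→d4:-→d5:-→d6:-→d7:-→d8:-→d9:-→d10:-→d11:-→d12:H1→d13:-→d14:-→d15:-→d16:-→d17:-→d18:-→d19:-→d20:-→d21:-→d22:-→d23:-→d24:H1  best=H1
  ? 168.64.99.0  path d0:-→d1:-→d2:-→d3:-→d4:-→d5:-→d6:-→d7:-→d8:-→d9:-→d10:-→d11:-→d12:H1→d13:-→d14:-→d15:-→d16:-→d17:-→d18:-→d19:-→d20:-→d21:-→d22:-→d23:-→d24:H1  best=H1
  ? 168.64.99.1  path d0:-→d1:-→d2:-→d3:-→d4:-→d5:-→d6:-→d7:-→d8:-→d9:-→d10:-→d11:-→d12:H1→d13:-→d14:-→d15:-→d16:-→d17:-→d18:-→d19:-→d20:-→d21:-→d22:-→d23:-→d24:H1  best=H1
  ? 168.64.99.8  path d0:-→d1:-→d2:-→d3:-→d4:-→d5:-→d6:-→d7:-→d8:-→d9:-→d10:-→d11:-→d12:H1→d13:-→d14:-→d15:-→d16:-→d17:-→d18:-→d19:-→d20:-→d21:-→d22:-→d23:-→d24:H1  best=H1
  + 168.64.96.0/20 (H2) depth=20
  + 243.170.156.0/24 (H1) depth=24
  - 168.64.96.0/20 clear@20
  ? 168.64.99.12  path d0:-→d1:-→d2:-→d3:-→d4:-→d5:-→d6:-→d7:-→d8:-→d9:-→d10:-→d11:-→d12:H1→d13:-→d14:-→d15:-→d16:-→d17:-→d18:-→d19:-→d20:-→d21:-→d22:-→d23:-→d24:H1  best=H1
  + 128.0.0.0/1 (H0) depth=1
  + 243.170.156.162/32 (H4) depth=32
  - 168.64.0.0/12 clear@12
  + 0.0.0.0/0 (H0) depth=0
  - 128.0.0.0/1 clear@1
  ? 168.64.99.1  path d0:H0→d1:-→d2:-→d3:-→d4:-→d5:-→d6:-→d7:-→d8:-→d9:-→d10:-→d11:-→d12:-→d13:-→d14:-→d15:-→d16:-→d17:-→d18:-→d19:-→d20:-→d21:-→d22:-→d23:-→d24:H1  best=H1
  + 243.170.156.160/28 (H0) depth=28
  + 243.170.156.162/32 (H3) depth=32
  ? 243.170.156.165  path d0:H0→d1:-→d2:-→d3:-→d4:-→d5:-→d6:-→d7:-→d8:-→d9:-→d10:-→d11:-→d12:-→d13:-→d14:-→d15:-→d16:-→d17:-→d18:-→d19:-→d20:-→d21:-→d22:-→d23:-→d24:H1→d25:-→d26:-→d27:-→d28:H0→d29:-  best=H0
  + 243.170.156.0/24 (H1) depth=24
  ? 83.35.180.112  path d0:H0  best=H0
  - 168.64.99.0/24 clear@24

== LOOKUPS ==
["H1","H1","H1","H1","H1","H1","H0","H0"]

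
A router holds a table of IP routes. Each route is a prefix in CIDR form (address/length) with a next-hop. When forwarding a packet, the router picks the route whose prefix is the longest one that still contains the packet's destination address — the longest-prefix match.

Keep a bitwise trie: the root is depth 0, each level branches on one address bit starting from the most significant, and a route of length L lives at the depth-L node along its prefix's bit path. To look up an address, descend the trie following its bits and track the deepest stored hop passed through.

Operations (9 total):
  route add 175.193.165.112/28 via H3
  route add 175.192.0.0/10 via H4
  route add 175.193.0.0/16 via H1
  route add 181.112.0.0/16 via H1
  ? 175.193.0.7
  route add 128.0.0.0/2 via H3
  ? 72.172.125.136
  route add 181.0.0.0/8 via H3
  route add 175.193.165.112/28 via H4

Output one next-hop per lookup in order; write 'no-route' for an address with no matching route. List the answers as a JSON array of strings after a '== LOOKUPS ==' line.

Apply in order:
  add 175.193.165.112/28 -> H3 at depth 28
  add 175.192.0.0/10 -> H4 at depth 10
  add 175.193.0.0/16 -> H1 at depth 16
  add 181.112.0.0/16 -> H1 at depth 16
  lookup 175.193.0.7: bits 1010111111000001 walk d0:-→d1:-→d2:-→d3:-→d4:-→d5:-→d6:-→d7:-→d8:-→d9:-→d10:H4→d11:-→d12:-→d13:-→d14:-→d15:-→d16:H1 -> H1
  add 128.0.0.0/2 -> H3 at depth 2
  lookup 72.172.125.136: bits ε walk d0:- -> no-route
  add 181.0.0.0/8 -> H3 at depth 8
  add 175.193.165.112/28 -> H4 at depth 28

== LOOKUPS ==
["H1","no-route"]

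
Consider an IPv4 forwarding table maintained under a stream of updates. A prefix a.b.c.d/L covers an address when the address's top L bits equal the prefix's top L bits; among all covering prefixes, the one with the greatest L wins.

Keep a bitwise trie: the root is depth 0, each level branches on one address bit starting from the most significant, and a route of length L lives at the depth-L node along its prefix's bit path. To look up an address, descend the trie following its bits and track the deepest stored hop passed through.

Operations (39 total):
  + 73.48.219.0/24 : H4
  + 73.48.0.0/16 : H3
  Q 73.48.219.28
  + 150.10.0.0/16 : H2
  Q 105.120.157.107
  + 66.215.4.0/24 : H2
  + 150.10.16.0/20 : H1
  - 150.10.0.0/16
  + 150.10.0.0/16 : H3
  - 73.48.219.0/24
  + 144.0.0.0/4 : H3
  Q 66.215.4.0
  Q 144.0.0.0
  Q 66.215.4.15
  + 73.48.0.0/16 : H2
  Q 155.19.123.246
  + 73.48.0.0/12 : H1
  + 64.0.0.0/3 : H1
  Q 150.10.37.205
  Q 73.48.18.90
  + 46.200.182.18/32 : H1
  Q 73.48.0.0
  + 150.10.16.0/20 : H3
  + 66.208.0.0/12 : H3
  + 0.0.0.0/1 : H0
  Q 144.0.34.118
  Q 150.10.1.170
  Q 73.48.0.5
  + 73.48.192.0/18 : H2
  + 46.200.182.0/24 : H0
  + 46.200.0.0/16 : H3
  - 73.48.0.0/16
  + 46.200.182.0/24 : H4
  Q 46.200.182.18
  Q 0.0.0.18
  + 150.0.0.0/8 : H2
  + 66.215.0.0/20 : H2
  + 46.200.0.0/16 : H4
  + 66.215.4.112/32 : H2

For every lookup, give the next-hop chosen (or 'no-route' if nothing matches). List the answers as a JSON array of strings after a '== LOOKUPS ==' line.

Trace:
  add 73.48.219.0/24 -> H4 at depth 24
  add 73.48.0.0/16 -> H3 at depth 16
  ? 73.48.219.28  path d0:-→d1:-→d2:-→d3:-→d4:-→d5:-→d6:-→d7:-→d8:-→d9:-→d10:-→d11:-→d12:-→d13:-→d14:-→d15:-→d16:H3→d17:-→d18:-→d19:-→d20:-→d21:-→d22:-→d23:-→d24:H4  best=H4
  add 150.10.0.0/16 -> H2 at depth 16
  ? 105.120.157.107  path d0:-→d1:-→d2:-  best=no-route
  add 66.215.4.0/24 -> H2 at depth 24
  add 150.10.16.0/20 -> H1 at depth 20
  del 150.10.0.0/16 (clear depth 16)
  add 150.10.0.0/16 -> H3 at depth 16
  del 73.48.219.0/24 (clear depth 24)
  add 144.0.0.0/4 -> H3 at depth 4
  ? 66.215.4.0  path d0:-→d1:-→d2:-→d3:-→d4:-→d5:-→d6:-→d7:-→d8:-→d9:-→d10:-→d11:-→d12:-→d13:-→d14:-→d15:-→d16:-→d17:-→d18:-→d19:-→d20:-→d21:-→d22:-→d23:-→d24:H2  best=H2
  ? 144.0.0.0  path d0:-→d1:-→d2:-→d3:-→d4:H3→d5:-  best=H3
  ? 66.215.4.15  path d0:-→d1:-→d2:-→d3:-→d4:-→d5:-→d6:-→d7:-→d8:-→d9:-→d10:-→d11:-→d12:-→d13:-→d14:-→d15:-→d16:-→d17:-→d18:-→d19:-→d20:-→d21:-→d22:-→d23:-→d24:H2  best=H2
  add 73.48.0.0/16 -> H2 at depth 16
  ? 155.19.123.246  path d0:-→d1:-→d2:-→d3:-→d4:H3  best=H3
  add 73.48.0.0/12 -> H1 at depth 12
  add 64.0.0.0/3 -> H1 at depth 3
  ? 150.10.37.205  path d0:-→d1:-→d2:-→d3:-→d4:H3→d5:-→d6:-→d7:-→d8:-→d9:-→d10:-→d11:-→d12:-→d13:-→d14:-→d15:-→d16:H3→d17:-→d18:-  best=H3
  ? 73.48.18.90  path d0:-→d1:-→d2:-→d3:H1→d4:-→d5:-→d6:-→d7:-→d8:-→d9:-→d10:-→d11:-→d12:H1→d13:-→d14:-→d15:-→d16:H2  best=H2
  add 46.200.182.18/32 -> H1 at depth 32
  ? 73.48.0.0  path d0:-→d1:-→d2:-→d3:H1→d4:-→d5:-→d6:-→d7:-→d8:-→d9:-→d10:-→d11:-→d12:H1→d13:-→d14:-→d15:-→d16:H2  best=H2
  add 150.10.16.0/20 -> H3 at depth 20
  add 66.208.0.0/12 -> H3 at depth 12
  add 0.0.0.0/1 -> H0 at depth 1
  ? 144.0.34.118  path d0:-→d1:-→d2:-→d3:-→d4:H3→d5:-  best=H3
  ? 150.10.1.170  path d0:-→d1:-→d2:-→d3:-→d4:H3→d5:-→d6:-→d7:-→d8:-→d9:-→d10:-→d11:-→d12:-→d13:-→d14:-→d15:-→d16:H3→d17:-→d18:-→d19:-  best=H3
  ? 73.48.0.5  path d0:-→d1:H0→d2:-→d3:H1→d4:-→d5:-→d6:-→d7:-→d8:-→d9:-→d10:-→d11:-→d12:H1→d13:-→d14:-→d15:-→d16:H2  best=H2
  add 73.48.192.0/18 -> H2 at depth 18
  add 46.200.182.0/24 -> H0 at depth 24
  add 46.200.0.0/16 -> H3 at depth 16
  del 73.48.0.0/16 (clear depth 16)
  add 46.200.182.0/24 -> H4 at depth 24
  ? 46.200.182.18  path d0:-→d1:H0→d2:-→d3:-→d4:-→d5:-→d6:-→d7:-→d8:-→d9:-→d10:-→d11:-→d12:-→d13:-→d14:-→d15:-→d16:H3→d17:-→d18:-→d19:-→d20:-→d21:-→d22:-→d23:-→d24:H4→d25:-→d26:-→d27:-→d28:-→d29:-→d30:-→d31:-→d32:H1  best=H1
  ? 0.0.0.18  path d0:-→d1:H0→d2:-  best=H0
  add 150.0.0.0/8 -> H2 at depth 8
  add 66.215.0.0/20 -> H2 at depth 20
  add 46.200.0.0/16 -> H4 at depth 16
  add 66.215.4.112/32 -> H2 at depth 32

== LOOKUPS ==
["H4","no-route","H2","H3","H2","H3","H3","H2","H2","H3","H3","H2","H1","H0"]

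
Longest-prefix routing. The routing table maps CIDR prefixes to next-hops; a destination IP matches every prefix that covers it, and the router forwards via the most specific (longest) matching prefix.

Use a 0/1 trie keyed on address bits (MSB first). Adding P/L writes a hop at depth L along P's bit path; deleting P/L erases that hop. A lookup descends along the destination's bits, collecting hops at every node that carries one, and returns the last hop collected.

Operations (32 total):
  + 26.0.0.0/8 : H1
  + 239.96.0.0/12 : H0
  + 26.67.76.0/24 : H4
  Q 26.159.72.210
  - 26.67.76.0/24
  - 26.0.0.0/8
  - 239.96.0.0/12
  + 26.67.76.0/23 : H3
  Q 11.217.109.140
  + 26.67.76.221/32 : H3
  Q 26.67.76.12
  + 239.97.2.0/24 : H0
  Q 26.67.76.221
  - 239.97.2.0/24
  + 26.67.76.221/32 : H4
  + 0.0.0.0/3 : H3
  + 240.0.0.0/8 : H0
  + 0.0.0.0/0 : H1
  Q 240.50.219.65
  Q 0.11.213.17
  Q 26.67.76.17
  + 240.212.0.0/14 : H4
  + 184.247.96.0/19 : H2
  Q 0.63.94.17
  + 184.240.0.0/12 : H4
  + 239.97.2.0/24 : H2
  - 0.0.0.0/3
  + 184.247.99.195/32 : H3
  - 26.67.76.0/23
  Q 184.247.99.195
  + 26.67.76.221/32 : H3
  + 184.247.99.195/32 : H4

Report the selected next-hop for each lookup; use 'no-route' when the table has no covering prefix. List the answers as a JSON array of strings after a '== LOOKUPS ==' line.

Apply in order:
  add 26.0.0.0/8 -> H1 at depth 8
  add 239.96.0.0/12 -> H0 at depth 12
  add 26.67.76.0/24 -> H4 at depth 24
  Q 26.159.72.210: descend 00011010 ; hops seen [H1] ; pick H1
  - 26.67.76.0/24 clear@24
  - 26.0.0.0/8 clear@8
  - 239.96.0.0/12 clear@12
  add 26.67.76.0/23 -> H3 at depth 23
  Q 11.217.109.140: descend 000 ; hops seen [∅] ; pick no-route
  add 26.67.76.221/32 -> H3 at depth 32
  Q 26.67.76.12: descend 000110100100001101001100 ; hops seen [H3] ; pick H3
  add 239.97.2.0/24 -> H0 at depth 24
  Q 26.67.76.221: descend 00011010010000110100110011011101 ; hops seen [H3,H3] ; pick H3
  - 239.97.2.0/24 clear@24
  add 26.67.76.221/32 -> H4 at depth 32
  add 0.0.0.0/3 -> H3 at depth 3
  add 240.0.0.0/8 -> H0 at depth 8
  add 0.0.0.0/0 -> H1 at depth 0
  Q 240.50.219.65: descend 11110000 ; hops seen [H1,H0] ; pick H0
  Q 0.11.213.17: descend 000 ; hops seen [H1,H3] ; pick H3
  Q 26.67.76.17: descend 000110100100001101001100 ; hops seen [H1,H3,H3] ; pick H3
  add 240.212.0.0/14 -> H4 at depth 14
  add 184.247.96.0/19 -> H2 at depth 19
  Q 0.63.94.17: descend 000 ; hops seen [H1,H3] ; pick H3
  add 184.240.0.0/12 -> H4 at depth 12
  add 239.97.2.0/24 -> H2 at depth 24
  - 0.0.0.0/3 clear@3
  add 184.247.99.195/32 -> H3 at depth 32
  - 26.67.76.0/23 clear@23
  Q 184.247.99.195: descend 10111000111101110110001111000011 ; hops seen [H1,H4,H2,H3] ; pick H3
  add 26.67.76.221/32 -> H3 at depth 32
  add 184.247.99.195/32 -> H4 at depth 32

== LOOKUPS ==
["H1","no-route","H3","H3","H0","H3","H3","H3","H3"]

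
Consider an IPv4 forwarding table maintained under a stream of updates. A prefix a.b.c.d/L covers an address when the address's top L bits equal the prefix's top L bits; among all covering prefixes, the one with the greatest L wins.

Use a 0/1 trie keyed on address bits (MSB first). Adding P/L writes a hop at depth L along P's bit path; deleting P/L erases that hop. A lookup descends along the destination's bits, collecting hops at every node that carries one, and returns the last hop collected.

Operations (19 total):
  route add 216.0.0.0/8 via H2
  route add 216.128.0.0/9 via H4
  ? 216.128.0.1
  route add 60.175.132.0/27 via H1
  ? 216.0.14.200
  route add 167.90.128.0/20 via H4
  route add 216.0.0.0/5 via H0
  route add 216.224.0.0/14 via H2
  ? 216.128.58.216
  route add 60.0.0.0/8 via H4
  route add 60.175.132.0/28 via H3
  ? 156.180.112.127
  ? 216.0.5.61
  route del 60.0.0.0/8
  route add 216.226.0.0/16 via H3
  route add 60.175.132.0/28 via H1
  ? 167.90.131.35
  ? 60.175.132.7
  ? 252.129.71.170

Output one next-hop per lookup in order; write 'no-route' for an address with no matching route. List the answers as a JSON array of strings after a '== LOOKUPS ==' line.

Process each operation:
  + 216.0.0.0/8 (H2) depth=8
  + 216.128.0.0/9 (H4) depth=9
  ? 216.128.0.1  path d0:-→d1:-→d2:-→d3:-→d4:-→d5:-→d6:-→d7:-→d8:H2→d9:H4  best=H4
  + 60.175.132.0/27 (H1) depth=27
  ? 216.0.14.200  path d0:-→d1:-→d2:-→d3:-→d4:-→d5:-→d6:-→d7:-→d8:H2  best=H2
  + 167.90.128.0/20 (H4) depth=20
  + 216.0.0.0/5 (H0) depth=5
  + 216.224.0.0/14 (H2) depth=14
  ? 216.128.58.216  path d0:-→d1:-→d2:-→d3:-→d4:-→d5:H0→d6:-→d7:-→d8:H2→d9:H4  best=H4
  + 60.0.0.0/8 (H4) depth=8
  + 60.175.132.0/28 (H3) depth=28
  ? 156.180.112.127  path d0:-→d1:-→d2:-  best=no-route
  ? 216.0.5.61  path d0:-→d1:-→d2:-→d3:-→d4:-→d5:H0→d6:-→d7:-→d8:H2  best=H2
  - 60.0.0.0/8 clear@8
  + 216.226.0.0/16 (H3) depth=16
  + 60.175.132.0/28 (H1) depth=28
  ? 167.90.131.35  path d0:-→d1:-→d2:-→d3:-→d4:-→d5:-→d6:-→d7:-→d8:-→d9:-→d10:-→d11:-→d12:-→d13:-→d14:-→d15:-→d16:-→d17:-→d18:-→d19:-→d20:H4  best=H4
  ? 60.175.132.7  path d0:-→d1:-→d2:-→d3:-→d4:-→d5:-→d6:-→d7:-→d8:-→d9:-→d10:-→d11:-→d12:-→d13:-→d14:-→d15:-→d16:-→d17:-→d18:-→d19:-→d20:-→d21:-→d22:-→d23:-→d24:-→d25:-→d26:-→d27:H1→d28:H1  best=H1
  ? 252.129.71.170  path d0:-→d1:-→d2:-  best=no-route

== LOOKUPS ==
["H4","H2","H4","no-route","H2","H4","H1","no-route"]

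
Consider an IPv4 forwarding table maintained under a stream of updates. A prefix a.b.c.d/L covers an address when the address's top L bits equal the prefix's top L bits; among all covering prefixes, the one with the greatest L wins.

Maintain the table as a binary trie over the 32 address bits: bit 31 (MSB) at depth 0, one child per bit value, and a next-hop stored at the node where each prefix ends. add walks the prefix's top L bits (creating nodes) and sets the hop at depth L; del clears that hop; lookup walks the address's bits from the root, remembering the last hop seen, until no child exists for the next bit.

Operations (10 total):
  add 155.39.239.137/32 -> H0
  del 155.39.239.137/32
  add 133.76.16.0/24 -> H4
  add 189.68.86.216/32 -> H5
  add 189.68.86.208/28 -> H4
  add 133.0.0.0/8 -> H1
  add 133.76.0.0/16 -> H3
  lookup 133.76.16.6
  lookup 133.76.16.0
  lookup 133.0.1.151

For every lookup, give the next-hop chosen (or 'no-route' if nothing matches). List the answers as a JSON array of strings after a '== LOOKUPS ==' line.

Process each operation:
  + 155.39.239.137/32 (H0) depth=32
  del 155.39.239.137/32 (clear depth 32)
  + 133.76.16.0/24 (H4) depth=24
  + 189.68.86.216/32 (H5) depth=32
  + 189.68.86.208/28 (H4) depth=28
  + 133.0.0.0/8 (H1) depth=8
  + 133.76.0.0/16 (H3) depth=16
  lookup 133.76.16.6: bits 100001010100110000010000 walk d0:-→d1:-→d2:-→d3:-→d4:-→d5:-→d6:-→d7:-→d8:H1→d9:-→d10:-→d11:-→d12:-→d13:-→d14:-→d15:-→d16:H3→d17:-→d18:-→d19:-→d20:-→d21:-→d22:-→d23:-→d24:H4 -> H4
  lookup 133.76.16.0: bits 100001010100110000010000 walk d0:-→d1:-→d2:-→d3:-→d4:-→d5:-→d6:-→d7:-→d8:H1→d9:-→d10:-→d11:-→d12:-→d13:-→d14:-→d15:-→d16:H3→d17:-→d18:-→d19:-→d20:-→d21:-→d22:-→d23:-→d24:H4 -> H4
  lookup 133.0.1.151: bits 100001010 walk d0:-→d1:-→d2:-→d3:-→d4:-→d5:-→d6:-→d7:-→d8:H1→d9:- -> H1

== LOOKUPS ==
["H4","H4","H1"]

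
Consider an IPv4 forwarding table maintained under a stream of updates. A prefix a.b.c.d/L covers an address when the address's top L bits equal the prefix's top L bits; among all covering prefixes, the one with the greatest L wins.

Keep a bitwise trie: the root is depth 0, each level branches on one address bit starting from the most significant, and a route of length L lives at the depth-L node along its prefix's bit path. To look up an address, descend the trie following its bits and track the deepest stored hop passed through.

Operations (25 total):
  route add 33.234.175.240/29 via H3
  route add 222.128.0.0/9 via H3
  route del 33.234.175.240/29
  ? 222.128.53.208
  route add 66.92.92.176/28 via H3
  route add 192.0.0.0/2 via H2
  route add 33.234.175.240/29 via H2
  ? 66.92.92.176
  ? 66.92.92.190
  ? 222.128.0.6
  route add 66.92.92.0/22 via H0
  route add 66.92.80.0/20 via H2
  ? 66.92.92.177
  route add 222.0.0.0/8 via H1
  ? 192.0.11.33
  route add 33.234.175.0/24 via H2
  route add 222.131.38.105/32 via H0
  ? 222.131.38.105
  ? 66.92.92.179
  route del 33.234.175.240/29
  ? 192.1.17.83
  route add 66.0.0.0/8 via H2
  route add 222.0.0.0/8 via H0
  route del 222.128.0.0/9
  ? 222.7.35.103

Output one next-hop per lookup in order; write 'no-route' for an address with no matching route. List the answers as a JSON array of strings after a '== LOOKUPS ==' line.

Trace:
  + 33.234.175.240/29 (H3) depth=29
  + 222.128.0.0/9 (H3) depth=9
  - 33.234.175.240/29 clear@29
  lookup 222.128.53.208: bits 110111101 walk d0:-→d1:-→d2:-→d3:-→d4:-→d5:-→d6:-→d7:-→d8:-→d9:H3 -> H3
  + 66.92.92.176/28 (H3) depth=28
  + 192.0.0.0/2 (H2) depth=2
  + 33.234.175.240/29 (H2) depth=29
  lookup 66.92.92.176: bits 0100001001011100010111001011 walk d0:-→d1:-→d2:-→d3:-→d4:-→d5:-→d6:-→d7:-→d8:-→d9:-→d10:-→d11:-→d12:-→d13:-→d14:-→d15:-→d16:-→d17:-→d18:-→d19:-→d20:-→d21:-→d22:-→d23:-→d24:-→d25:-→d26:-→d27:-→d28:H3 -> H3
  lookup 66.92.92.190: bits 0100001001011100010111001011 walk d0:-→d1:-→d2:-→d3:-→d4:-→d5:-→d6:-→d7:-→d8:-→d9:-→d10:-→d11:-→d12:-→d13:-→d14:-→d15:-→d16:-→d17:-→d18:-→d19:-→d20:-→d21:-→d22:-→d23:-→d24:-→d25:-→d26:-→d27:-→d28:H3 -> H3
  lookup 222.128.0.6: bits 110111101 walk d0:-→d1:-→d2:H2→d3:-→d4:-→d5:-→d6:-→d7:-→d8:-→d9:H3 -> H3
  + 66.92.92.0/22 (H0) depth=22
  + 66.92.80.0/20 (H2) depth=20
  lookup 66.92.92.177: bits 0100001001011100010111001011 walk d0:-→d1:-→d2:-→d3:-→d4:-→d5:-→d6:-→d7:-→d8:-→d9:-→d10:-→d11:-→d12:-→d13:-→d14:-→d15:-→d16:-→d17:-→d18:-→d19:-→d20:H2→d21:-→d22:H0→d23:-→d24:-→d25:-→d26:-→d27:-→d28:H3 -> H3
  + 222.0.0.0/8 (H1) depth=8
  lookup 192.0.11.33: bits 110 walk d0:-→d1:-→d2:H2→d3:- -> H2
  + 33.234.175.0/24 (H2) depth=24
  + 222.131.38.105/32 (H0) depth=32
  lookup 222.131.38.105: bits 11011110100000110010011001101001 walk d0:-→d1:-→d2:H2→d3:-→d4:-→d5:-→d6:-→d7:-→d8:H1→d9:H3→d10:-→d11:-→d12:-→d13:-→d14:-→d15:-→d16:-→d17:-→d18:-→d19:-→d20:-→d21:-→d22:-→d23:-→d24:-→d25:-→d26:-→d27:-→d28:-→d29:-→d30:-→d31:-→d32:H0 -> H0
  lookup 66.92.92.179: bits 0100001001011100010111001011 walk d0:-→d1:-→d2:-→d3:-→d4:-→d5:-→d6:-→d7:-→d8:-→d9:-→d10:-→d11:-→d12:-→d13:-→d14:-→d15:-→d16:-→d17:-→d18:-→d19:-→d20:H2→d21:-→d22:H0→d23:-→d24:-→d25:-→d26:-→d27:-→d28:H3 -> H3
  - 33.234.175.240/29 clear@29
  lookup 192.1.17.83: bits 110 walk d0:-→d1:-→d2:H2→d3:- -> H2
  + 66.0.0.0/8 (H2) depth=8
  + 222.0.0.0/8 (H0) depth=8
  - 222.128.0.0/9 clear@9
  lookup 222.7.35.103: bits 11011110 walk d0:-→d1:-→d2:H2→d3:-→d4:-→d5:-→d6:-→d7:-→d8:H0 -> H0

== LOOKUPS ==
["H3","H3","H3","H3","H3","H2","H0","H3","H2","H0"]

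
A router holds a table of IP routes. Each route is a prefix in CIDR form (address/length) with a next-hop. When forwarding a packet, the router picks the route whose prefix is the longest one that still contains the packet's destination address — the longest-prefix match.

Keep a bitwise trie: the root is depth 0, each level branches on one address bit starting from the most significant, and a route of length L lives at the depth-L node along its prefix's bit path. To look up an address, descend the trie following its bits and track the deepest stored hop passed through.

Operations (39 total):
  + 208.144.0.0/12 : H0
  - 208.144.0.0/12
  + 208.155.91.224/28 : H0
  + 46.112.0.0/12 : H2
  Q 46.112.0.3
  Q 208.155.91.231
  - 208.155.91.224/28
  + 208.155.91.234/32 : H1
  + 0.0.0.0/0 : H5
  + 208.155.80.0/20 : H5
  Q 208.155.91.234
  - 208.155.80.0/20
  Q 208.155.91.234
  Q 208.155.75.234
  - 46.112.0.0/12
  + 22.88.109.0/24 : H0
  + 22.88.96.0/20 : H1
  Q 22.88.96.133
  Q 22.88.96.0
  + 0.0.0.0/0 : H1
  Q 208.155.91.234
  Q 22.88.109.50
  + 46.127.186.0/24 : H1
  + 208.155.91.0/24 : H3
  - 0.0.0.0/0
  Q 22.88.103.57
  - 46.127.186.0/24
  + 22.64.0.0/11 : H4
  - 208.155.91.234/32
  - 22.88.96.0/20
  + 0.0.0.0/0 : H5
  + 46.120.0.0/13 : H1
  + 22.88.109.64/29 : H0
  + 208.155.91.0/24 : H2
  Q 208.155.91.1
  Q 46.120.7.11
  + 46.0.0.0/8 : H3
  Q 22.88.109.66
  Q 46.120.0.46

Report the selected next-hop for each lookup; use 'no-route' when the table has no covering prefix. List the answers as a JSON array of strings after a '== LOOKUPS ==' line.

Apply in order:
  add 208.144.0.0/12 -> H0 at depth 12
  - 208.144.0.0/12 clear@12
  add 208.155.91.224/28 -> H0 at depth 28
  add 46.112.0.0/12 -> H2 at depth 12
  ? 46.112.0.3  path d0:-→d1:-→d2:-→d3:-→d4:-→d5:-→d6:-→d7:-→d8:-→d9:-→d10:-→d11:-→d12:H2  best=H2
  ? 208.155.91.231  path d0:-→d1:-→d2:-→d3:-→d4:-→d5:-→d6:-→d7:-→d8:-→d9:-→d10:-→d11:-→d12:-→d13:-→d14:-→d15:-→d16:-→d17:-→d18:-→d19:-→d20:-→d21:-→d22:-→d23:-→d24:-→d25:-→d26:-→d27:-→d28:H0  best=H0
  - 208.155.91.224/28 clear@28
  add 208.155.91.234/32 -> H1 at depth 32
  add 0.0.0.0/0 -> H5 at depth 0
  add 208.155.80.0/20 -> H5 at depth 20
  ? 208.155.91.234  path d0:H5→d1:-→d2:-→d3:-→d4:-→d5:-→d6:-→d7:-→d8:-→d9:-→d10:-→d11:-→d12:-→d13:-→d14:-→d15:-→d16:-→d17:-→d18:-→d19:-→d20:H5→d21:-→d22:-→d23:-→d24:-→d25:-→d26:-→d27:-→d28:-→d29:-→d30:-→d31:-→d32:H1  best=H1
  - 208.155.80.0/20 clear@20
  ? 208.155.91.234  path d0:H5→d1:-→d2:-→d3:-→d4:-→d5:-→d6:-→d7:-→d8:-→d9:-→d10:-→d11:-→d12:-→d13:-→d14:-→d15:-→d16:-→d17:-→d18:-→d19:-→d20:-→d21:-→d22:-→d23:-→d24:-→d25:-→d26:-→d27:-→d28:-→d29:-→d30:-→d31:-→d32:H1  best=H1
  ? 208.155.75.234  path d0:H5→d1:-→d2:-→d3:-→d4:-→d5:-→d6:-→d7:-→d8:-→d9:-→d10:-→d11:-→d12:-→d13:-→d14:-→d15:-→d16:-→d17:-→d18:-→d19:-  best=H5
  - 46.112.0.0/12 clear@12
  add 22.88.109.0/24 -> H0 at depth 24
  add 22.88.96.0/20 -> H1 at depth 20
  ? 22.88.96.133  path d0:H5→d1:-→d2:-→d3:-→d4:-→d5:-→d6:-→d7:-→d8:-→d9:-→d10:-→d11:-→d12:-→d13:-→d14:-→d15:-→d16:-→d17:-→d18:-→d19:-→d20:H1  best=H1
  ? 22.88.96.0  path d0:H5→d1:-→d2:-→d3:-→d4:-→d5:-→d6:-→d7:-→d8:-→d9:-→d10:-→d11:-→d12:-→d13:-→d14:-→d15:-→d16:-→d17:-→d18:-→d19:-→d20:H1  best=H1
  add 0.0.0.0/0 -> H1 at depth 0
  ? 208.155.91.234  path d0:H1→d1:-→d2:-→d3:-→d4:-→d5:-→d6:-→d7:-→d8:-→d9:-→d10:-→d11:-→d12:-→d13:-→d14:-→d15:-→d16:-→d17:-→d18:-→d19:-→d20:-→d21:-→d22:-→d23:-→d24:-→d25:-→d26:-→d27:-→d28:-→d29:-→d30:-→d31:-→d32:H1  best=H1
  ? 22.88.109.50  path d0:H1→d1:-→d2:-→d3:-→d4:-→d5:-→d6:-→d7:-→d8:-→d9:-→d10:-→d11:-→d12:-→d13:-→d14:-→d15:-→d16:-→d17:-→d18:-→d19:-→d20:H1→d21:-→d22:-→d23:-→d24:H0  best=H0
  add 46.127.186.0/24 -> H1 at depth 24
  add 208.155.91.0/24 -> H3 at depth 24
  - 0.0.0.0/0 clear@0
  ? 22.88.103.57  path d0:-→d1:-→d2:-→d3:-→d4:-→d5:-→d6:-→d7:-→d8:-→d9:-→d10:-→d11:-→d12:-→d13:-→d14:-→d15:-→d16:-→d17:-→d18:-→d19:-→d20:H1  best=H1
  - 46.127.186.0/24 clear@24
  add 22.64.0.0/11 -> H4 at depth 11
  - 208.155.91.234/32 clear@32
  - 22.88.96.0/20 clear@20
  add 0.0.0.0/0 -> H5 at depth 0
  add 46.120.0.0/13 -> H1 at depth 13
  add 22.88.109.64/29 -> H0 at depth 29
  add 208.155.91.0/24 -> H2 at depth 24
  ? 208.155.91.1  path d0:H5→d1:-→d2:-→d3:-→d4:-→d5:-→d6:-→d7:-→d8:-→d9:-→d10:-→d11:-→d12:-→d13:-→d14:-→d15:-→d16:-→d17:-→d18:-→d19:-→d20:-→d21:-→d22:-→d23:-→d24:H2  best=H2
  ? 46.120.7.11  path d0:H5→d1:-→d2:-→d3:-→d4:-→d5:-→d6:-→d7:-→d8:-→d9:-→d10:-→d11:-→d12:-→d13:H1  best=H1
  add 46.0.0.0/8 -> H3 at depth 8
  ? 22.88.109.66  path d0:H5→d1:-→d2:-→d3:-→d4:-→d5:-→d6:-→d7:-→d8:-→d9:-→d10:-→d11:H4→d12:-→d13:-→d14:-→d15:-→d16:-→d17:-→d18:-→d19:-→d20:-→d21:-→d22:-→d23:-→d24:H0→d25:-→d26:-→d27:-→d28:-→d29:H0  best=H0
  ? 46.120.0.46  path d0:H5→d1:-→d2:-→d3:-→d4:-→d5:-→d6:-→d7:-→d8:H3→d9:-→d10:-→d11:-→d12:-→d13:H1  best=H1

== LOOKUPS ==
["H2","H0","H1","H1","H5","H1","H1","H1","H0","H1","H2","H1","H0","H1"]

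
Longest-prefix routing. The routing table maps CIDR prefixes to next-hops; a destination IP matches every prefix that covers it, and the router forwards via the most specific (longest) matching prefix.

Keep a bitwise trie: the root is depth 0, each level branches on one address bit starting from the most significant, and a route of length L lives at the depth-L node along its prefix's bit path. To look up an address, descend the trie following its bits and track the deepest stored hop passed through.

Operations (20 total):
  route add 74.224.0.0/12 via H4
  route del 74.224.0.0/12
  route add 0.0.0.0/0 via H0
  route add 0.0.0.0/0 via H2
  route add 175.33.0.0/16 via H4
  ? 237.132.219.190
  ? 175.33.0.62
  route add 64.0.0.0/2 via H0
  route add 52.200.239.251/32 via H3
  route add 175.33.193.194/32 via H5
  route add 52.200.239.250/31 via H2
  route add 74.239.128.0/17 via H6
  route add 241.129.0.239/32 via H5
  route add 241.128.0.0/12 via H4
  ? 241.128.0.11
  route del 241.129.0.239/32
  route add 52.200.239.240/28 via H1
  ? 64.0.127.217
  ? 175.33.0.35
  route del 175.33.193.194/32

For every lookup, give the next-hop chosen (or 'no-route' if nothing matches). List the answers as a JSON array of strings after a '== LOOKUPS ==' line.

Process each operation:
  + 74.224.0.0/12 (H4) depth=12
  - 74.224.0.0/12 clear@12
  + 0.0.0.0/0 (H0) depth=0
  + 0.0.0.0/0 (H2) depth=0
  + 175.33.0.0/16 (H4) depth=16
  ? 237.132.219.190  path d0:H2→d1:-  best=H2
  ? 175.33.0.62  path d0:H2→d1:-→d2:-→d3:-→d4:-→d5:-→d6:-→d7:-→d8:-→d9:-→d10:-→d11:-→d12:-→d13:-→d14:-→d15:-→d16:H4  best=H4
  + 64.0.0.0/2 (H0) depth=2
  + 52.200.239.251/32 (H3) depth=32
  + 175.33.193.194/32 (H5) depth=32
  + 52.200.239.250/31 (H2) depth=31
  + 74.239.128.0/17 (H6) depth=17
  + 241.129.0.239/32 (H5) depth=32
  + 241.128.0.0/12 (H4) depth=12
  ? 241.128.0.11  path d0:H2→d1:-→d2:-→d3:-→d4:-→d5:-→d6:-→d7:-→d8:-→d9:-→d10:-→d11:-→d12:H4→d13:-→d14:-→d15:-  best=H4
  - 241.129.0.239/32 clear@32
  + 52.200.239.240/28 (H1) depth=28
  ? 64.0.127.217  path d0:H2→d1:-→d2:H0→d3:-→d4:-  best=H0
  ? 175.33.0.35  path d0:H2→d1:-→d2:-→d3:-→d4:-→d5:-→d6:-→d7:-→d8:-→d9:-→d10:-→d11:-→d12:-→d13:-→d14:-→d15:-→d16:H4  best=H4
  - 175.33.193.194/32 clear@32

== LOOKUPS ==
["H2","H4","H4","H0","H4"]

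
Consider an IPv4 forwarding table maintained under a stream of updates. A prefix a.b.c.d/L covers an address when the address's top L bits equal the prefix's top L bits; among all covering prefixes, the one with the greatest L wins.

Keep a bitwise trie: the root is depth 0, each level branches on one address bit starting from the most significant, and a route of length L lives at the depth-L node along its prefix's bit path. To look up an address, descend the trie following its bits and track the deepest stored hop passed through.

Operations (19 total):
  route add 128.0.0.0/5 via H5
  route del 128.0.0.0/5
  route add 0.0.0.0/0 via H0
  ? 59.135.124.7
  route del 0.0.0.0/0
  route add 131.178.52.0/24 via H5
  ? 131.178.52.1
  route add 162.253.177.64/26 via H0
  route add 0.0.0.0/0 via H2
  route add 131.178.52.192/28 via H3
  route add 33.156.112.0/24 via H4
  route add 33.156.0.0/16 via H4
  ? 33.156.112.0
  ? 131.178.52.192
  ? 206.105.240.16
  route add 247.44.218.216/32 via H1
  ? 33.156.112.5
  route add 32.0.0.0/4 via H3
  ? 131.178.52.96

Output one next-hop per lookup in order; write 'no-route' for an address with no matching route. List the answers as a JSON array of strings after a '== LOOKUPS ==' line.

Apply in order:
  + 128.0.0.0/5 (H5) depth=5
  - 128.0.0.0/5 clear@5
  + 0.0.0.0/0 (H0) depth=0
  Q 59.135.124.7: descend ε ; hops seen [H0] ; pick H0
  - 0.0.0.0/0 clear@0
  + 131.178.52.0/24 (H5) depth=24
  Q 131.178.52.1: descend 100000111011001000110100 ; hops seen [H5] ; pick H5
  + 162.253.177.64/26 (H0) depth=26
  + 0.0.0.0/0 (H2) depth=0
  + 131.178.52.192/28 (H3) depth=28
  + 33.156.112.0/24 (H4) depth=24
  + 33.156.0.0/16 (H4) depth=16
  Q 33.156.112.0: descend 001000011001110001110000 ; hops seen [H2,H4,H4] ; pick H4
  Q 131.178.52.192: descend 1000001110110010001101001100 ; hops seen [H2,H5,H3] ; pick H3
  Q 206.105.240.16: descend 1 ; hops seen [H2] ; pick H2
  + 247.44.218.216/32 (H1) depth=32
  Q 33.156.112.5: descend 001000011001110001110000 ; hops seen [H2,H4,H4] ; pick H4
  + 32.0.0.0/4 (H3) depth=4
  Q 131.178.52.96: descend 100000111011001000110100 ; hops seen [H2,H5] ; pick H5

== LOOKUPS ==
["H0","H5","H4","H3","H2","H4","H5"]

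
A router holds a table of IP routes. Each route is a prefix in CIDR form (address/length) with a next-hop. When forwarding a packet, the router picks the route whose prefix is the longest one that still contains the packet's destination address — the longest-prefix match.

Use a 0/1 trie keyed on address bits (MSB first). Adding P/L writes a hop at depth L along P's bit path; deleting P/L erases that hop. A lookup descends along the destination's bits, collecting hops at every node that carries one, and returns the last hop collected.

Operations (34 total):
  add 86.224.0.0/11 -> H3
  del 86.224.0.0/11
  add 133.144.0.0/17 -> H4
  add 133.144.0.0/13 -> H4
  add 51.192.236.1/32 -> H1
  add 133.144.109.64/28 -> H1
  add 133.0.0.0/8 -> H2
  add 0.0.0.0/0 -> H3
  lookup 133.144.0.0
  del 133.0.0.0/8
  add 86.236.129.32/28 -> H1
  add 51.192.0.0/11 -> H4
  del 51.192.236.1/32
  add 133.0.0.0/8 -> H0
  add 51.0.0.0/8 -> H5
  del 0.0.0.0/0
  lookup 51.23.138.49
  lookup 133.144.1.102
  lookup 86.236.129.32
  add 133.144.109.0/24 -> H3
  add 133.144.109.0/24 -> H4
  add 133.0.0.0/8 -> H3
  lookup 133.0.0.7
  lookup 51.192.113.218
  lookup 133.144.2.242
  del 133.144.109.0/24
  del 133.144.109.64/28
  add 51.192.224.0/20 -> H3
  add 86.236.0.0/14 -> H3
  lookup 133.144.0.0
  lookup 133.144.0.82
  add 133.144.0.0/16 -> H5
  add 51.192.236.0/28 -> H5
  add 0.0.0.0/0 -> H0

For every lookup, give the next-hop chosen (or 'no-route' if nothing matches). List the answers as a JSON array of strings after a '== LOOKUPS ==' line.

Process each operation:
  add 86.224.0.0/11 -> H3 at depth 11
  - 86.224.0.0/11 clear@11
  add 133.144.0.0/17 -> H4 at depth 17
  add 133.144.0.0/13 -> H4 at depth 13
  add 51.192.236.1/32 -> H1 at depth 32
  add 133.144.109.64/28 -> H1 at depth 28
  add 133.0.0.0/8 -> H2 at depth 8
  add 0.0.0.0/0 -> H3 at depth 0
  lookup 133.144.0.0: bits 10000101100100000 walk d0:H3→d1:-→d2:-→d3:-→d4:-→d5:-→d6:-→d7:-→d8:H2→d9:-→d10:-→d11:-→d12:-→d13:H4→d14:-→d15:-→d16:-→d17:H4 -> H4
  - 133.0.0.0/8 clear@8
  add 86.236.129.32/28 -> H1 at depth 28
  add 51.192.0.0/11 -> H4 at depth 11
  - 51.192.236.1/32 clear@32
  add 133.0.0.0/8 -> H0 at depth 8
  add 51.0.0.0/8 -> H5 at depth 8
  - 0.0.0.0/0 clear@0
  lookup 51.23.138.49: bits 00110011 walk d0:-→d1:-→d2:-→d3:-→d4:-→d5:-→d6:-→d7:-→d8:H5 -> H5
  lookup 133.144.1.102: bits 10000101100100000 walk d0:-→d1:-→d2:-→d3:-→d4:-→d5:-→d6:-→d7:-→d8:H0→d9:-→d10:-→d11:-→d12:-→d13:H4→d14:-→d15:-→d16:-→d17:H4 -> H4
  lookup 86.236.129.32: bits 0101011011101100100000010010 walk d0:-→d1:-→d2:-→d3:-→d4:-→d5:-→d6:-→d7:-→d8:-→d9:-→d10:-→d11:-→d12:-→d13:-→d14:-→d15:-→d16:-→d17:-→d18:-→d19:-→d20:-→d21:-→d22:-→d23:-→d24:-→d25:-→d26:-→d27:-→d28:H1 -> H1
  add 133.144.109.0/24 -> H3 at depth 24
  add 133.144.109.0/24 -> H4 at depth 24
  add 133.0.0.0/8 -> H3 at depth 8
  lookup 133.0.0.7: bits 10000101 walk d0:-→d1:-→d2:-→d3:-→d4:-→d5:-→d6:-→d7:-→d8:H3 -> H3
  lookup 51.192.113.218: bits 0011001111000000 walk d0:-→d1:-→d2:-→d3:-→d4:-→d5:-→d6:-→d7:-→d8:H5→d9:-→d10:-→d11:H4→d12:-→d13:-→d14:-→d15:-→d16:- -> H4
  lookup 133.144.2.242: bits 10000101100100000 walk d0:-→d1:-→d2:-→d3:-→d4:-→d5:-→d6:-→d7:-→d8:H3→d9:-→d10:-→d11:-→d12:-→d13:H4→d14:-→d15:-→d16:-→d17:H4 -> H4
  - 133.144.109.0/24 clear@24
  - 133.144.109.64/28 clear@28
  add 51.192.224.0/20 -> H3 at depth 20
  add 86.236.0.0/14 -> H3 at depth 14
  lookup 133.144.0.0: bits 10000101100100000 walk d0:-→d1:-→d2:-→d3:-→d4:-→d5:-→d6:-→d7:-→d8:H3→d9:-→d10:-→d11:-→d12:-→d13:H4→d14:-→d15:-→d16:-→d17:H4 -> H4
  lookup 133.144.0.82: bits 10000101100100000 walk d0:-→d1:-→d2:-→d3:-→d4:-→d5:-→d6:-→d7:-→d8:H3→d9:-→d10:-→d11:-→d12:-→d13:H4→d14:-→d15:-→d16:-→d17:H4 -> H4
  add 133.144.0.0/16 -> H5 at depth 16
  add 51.192.236.0/28 -> H5 at depth 28
  add 0.0.0.0/0 -> H0 at depth 0

== LOOKUPS ==
["H4","H5","H4","H1","H3","H4","H4","H4","H4"]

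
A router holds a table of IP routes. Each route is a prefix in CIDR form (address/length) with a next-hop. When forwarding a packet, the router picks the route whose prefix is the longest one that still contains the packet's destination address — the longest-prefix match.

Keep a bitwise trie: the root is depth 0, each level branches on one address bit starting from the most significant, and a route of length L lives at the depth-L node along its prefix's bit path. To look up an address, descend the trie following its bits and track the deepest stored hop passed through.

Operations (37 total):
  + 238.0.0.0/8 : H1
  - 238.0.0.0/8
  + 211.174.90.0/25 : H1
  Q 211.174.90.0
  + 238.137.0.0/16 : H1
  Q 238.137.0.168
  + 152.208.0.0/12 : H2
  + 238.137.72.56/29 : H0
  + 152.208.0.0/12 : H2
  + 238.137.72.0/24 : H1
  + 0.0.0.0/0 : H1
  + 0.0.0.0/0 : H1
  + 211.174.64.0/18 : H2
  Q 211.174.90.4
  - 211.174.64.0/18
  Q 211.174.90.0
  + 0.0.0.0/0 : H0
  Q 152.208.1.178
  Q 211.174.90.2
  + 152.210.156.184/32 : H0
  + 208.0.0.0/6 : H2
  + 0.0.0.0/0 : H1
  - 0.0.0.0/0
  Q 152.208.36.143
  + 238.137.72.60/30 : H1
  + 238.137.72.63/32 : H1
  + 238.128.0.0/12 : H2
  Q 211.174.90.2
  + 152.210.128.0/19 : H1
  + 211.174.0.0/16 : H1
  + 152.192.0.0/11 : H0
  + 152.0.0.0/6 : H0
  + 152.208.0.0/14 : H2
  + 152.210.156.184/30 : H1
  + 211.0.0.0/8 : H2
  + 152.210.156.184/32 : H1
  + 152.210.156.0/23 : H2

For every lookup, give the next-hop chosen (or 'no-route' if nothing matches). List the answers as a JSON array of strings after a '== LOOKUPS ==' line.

Apply in order:
  + 238.0.0.0/8 (H1) depth=8
  - 238.0.0.0/8 clear@8
  + 211.174.90.0/25 (H1) depth=25
  ? 211.174.90.0  path d0:-→d1:-→d2:-→d3:-→d4:-→d5:-→d6:-→d7:-→d8:-→d9:-→d10:-→d11:-→d12:-→d13:-→d14:-→d15:-→d16:-→d17:-→d18:-→d19:-→d20:-→d21:-→d22:-→d23:-→d24:-→d25:H1  best=H1
  + 238.137.0.0/16 (H1) depth=16
  ? 238.137.0.168  path d0:-→d1:-→d2:-→d3:-→d4:-→d5:-→d6:-→d7:-→d8:-→d9:-→d10:-→d11:-→d12:-→d13:-→d14:-→d15:-→d16:H1  best=H1
  + 152.208.0.0/12 (H2) depth=12
  + 238.137.72.56/29 (H0) depth=29
  + 152.208.0.0/12 (H2) depth=12
  + 238.137.72.0/24 (H1) depth=24
  + 0.0.0.0/0 (H1) depth=0
  + 0.0.0.0/0 (H1) depth=0
  + 211.174.64.0/18 (H2) depth=18
  ? 211.174.90.4  path d0:H1→d1:-→d2:-→d3:-→d4:-→d5:-→d6:-→d7:-→d8:-→d9:-→d10:-→d11:-→d12:-→d13:-→d14:-→d15:-→d16:-→d17:-→d18:H2→d19:-→d20:-→d21:-→d22:-→d23:-→d24:-→d25:H1  best=H1
  - 211.174.64.0/18 clear@18
  ? 211.174.90.0  path d0:H1→d1:-→d2:-→d3:-→d4:-→d5:-→d6:-→d7:-→d8:-→d9:-→d10:-→d11:-→d12:-→d13:-→d14:-→d15:-→d16:-→d17:-→d18:-→d19:-→d20:-→d21:-→d22:-→d23:-→d24:-→d25:H1  best=H1
  + 0.0.0.0/0 (H0) depth=0
  ? 152.208.1.178  path d0:H0→d1:-→d2:-→d3:-→d4:-→d5:-→d6:-→d7:-→d8:-→d9:-→d10:-→d11:-→d12:H2  best=H2
  ? 211.174.90.2  path d0:H0→d1:-→d2:-→d3:-→d4:-→d5:-→d6:-→d7:-→d8:-→d9:-→d10:-→d11:-→d12:-→d13:-→d14:-→d15:-→d16:-→d17:-→d18:-→d19:-→d20:-→d21:-→d22:-→d23:-→d24:-→d25:H1  best=H1
  + 152.210.156.184/32 (H0) depth=32
  + 208.0.0.0/6 (H2) depth=6
  + 0.0.0.0/0 (H1) depth=0
  - 0.0.0.0/0 clear@0
  ? 152.208.36.143  path d0:-→d1:-→d2:-→d3:-→d4:-→d5:-→d6:-→d7:-→d8:-→d9:-→d10:-→d11:-→d12:H2→d13:-→d14:-  best=H2
  + 238.137.72.60/30 (H1) depth=30
  + 238.137.72.63/32 (H1) depth=32
  + 238.128.0.0/12 (H2) depth=12
  ? 211.174.90.2  path d0:-→d1:-→d2:-→d3:-→d4:-→d5:-→d6:H2→d7:-→d8:-→d9:-→d10:-→d11:-→d12:-→d13:-→d14:-→d15:-→d16:-→d17:-→d18:-→d19:-→d20:-→d21:-→d22:-→d23:-→d24:-→d25:H1  best=H1
  + 152.210.128.0/19 (H1) depth=19
  + 211.174.0.0/16 (H1) depth=16
  + 152.192.0.0/11 (H0) depth=11
  + 152.0.0.0/6 (H0) depth=6
  + 152.208.0.0/14 (H2) depth=14
  + 152.210.156.184/30 (H1) depth=30
  + 211.0.0.0/8 (H2) depth=8
  + 152.210.156.184/32 (H1) depth=32
  + 152.210.156.0/23 (H2) depth=23

== LOOKUPS ==
["H1","H1","H1","H1","H2","H1","H2","H1"]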